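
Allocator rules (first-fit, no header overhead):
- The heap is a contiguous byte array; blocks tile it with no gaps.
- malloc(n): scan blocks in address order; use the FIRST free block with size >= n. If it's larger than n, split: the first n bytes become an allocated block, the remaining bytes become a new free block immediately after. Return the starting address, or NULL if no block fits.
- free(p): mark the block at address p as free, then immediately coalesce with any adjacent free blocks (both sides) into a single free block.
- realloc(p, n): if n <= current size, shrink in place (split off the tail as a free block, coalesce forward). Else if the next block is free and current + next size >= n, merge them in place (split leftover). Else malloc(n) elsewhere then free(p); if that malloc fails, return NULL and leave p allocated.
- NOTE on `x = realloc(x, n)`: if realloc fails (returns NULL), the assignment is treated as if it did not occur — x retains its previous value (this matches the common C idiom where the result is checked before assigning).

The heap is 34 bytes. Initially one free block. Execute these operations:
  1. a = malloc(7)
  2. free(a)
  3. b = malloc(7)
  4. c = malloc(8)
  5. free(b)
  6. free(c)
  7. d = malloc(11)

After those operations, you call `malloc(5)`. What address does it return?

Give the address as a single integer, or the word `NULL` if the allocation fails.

Answer: 11

Derivation:
Op 1: a = malloc(7) -> a = 0; heap: [0-6 ALLOC][7-33 FREE]
Op 2: free(a) -> (freed a); heap: [0-33 FREE]
Op 3: b = malloc(7) -> b = 0; heap: [0-6 ALLOC][7-33 FREE]
Op 4: c = malloc(8) -> c = 7; heap: [0-6 ALLOC][7-14 ALLOC][15-33 FREE]
Op 5: free(b) -> (freed b); heap: [0-6 FREE][7-14 ALLOC][15-33 FREE]
Op 6: free(c) -> (freed c); heap: [0-33 FREE]
Op 7: d = malloc(11) -> d = 0; heap: [0-10 ALLOC][11-33 FREE]
malloc(5): first-fit scan over [0-10 ALLOC][11-33 FREE] -> 11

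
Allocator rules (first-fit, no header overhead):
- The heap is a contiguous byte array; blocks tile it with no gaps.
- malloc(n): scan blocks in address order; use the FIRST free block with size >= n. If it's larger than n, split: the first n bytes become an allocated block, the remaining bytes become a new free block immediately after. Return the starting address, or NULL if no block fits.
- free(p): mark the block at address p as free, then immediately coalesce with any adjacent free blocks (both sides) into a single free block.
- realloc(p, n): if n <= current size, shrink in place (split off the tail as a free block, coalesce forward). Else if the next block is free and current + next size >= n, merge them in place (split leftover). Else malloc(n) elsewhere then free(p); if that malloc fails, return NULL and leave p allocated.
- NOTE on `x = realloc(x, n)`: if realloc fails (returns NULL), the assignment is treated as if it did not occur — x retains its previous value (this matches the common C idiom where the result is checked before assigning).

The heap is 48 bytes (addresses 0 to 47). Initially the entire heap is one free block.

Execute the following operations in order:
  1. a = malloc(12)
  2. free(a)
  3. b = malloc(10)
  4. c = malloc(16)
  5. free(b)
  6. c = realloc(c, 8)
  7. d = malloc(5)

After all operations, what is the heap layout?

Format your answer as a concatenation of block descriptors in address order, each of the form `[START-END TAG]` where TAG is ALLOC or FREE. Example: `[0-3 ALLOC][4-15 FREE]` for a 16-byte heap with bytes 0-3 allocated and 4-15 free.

Answer: [0-4 ALLOC][5-9 FREE][10-17 ALLOC][18-47 FREE]

Derivation:
Op 1: a = malloc(12) -> a = 0; heap: [0-11 ALLOC][12-47 FREE]
Op 2: free(a) -> (freed a); heap: [0-47 FREE]
Op 3: b = malloc(10) -> b = 0; heap: [0-9 ALLOC][10-47 FREE]
Op 4: c = malloc(16) -> c = 10; heap: [0-9 ALLOC][10-25 ALLOC][26-47 FREE]
Op 5: free(b) -> (freed b); heap: [0-9 FREE][10-25 ALLOC][26-47 FREE]
Op 6: c = realloc(c, 8) -> c = 10; heap: [0-9 FREE][10-17 ALLOC][18-47 FREE]
Op 7: d = malloc(5) -> d = 0; heap: [0-4 ALLOC][5-9 FREE][10-17 ALLOC][18-47 FREE]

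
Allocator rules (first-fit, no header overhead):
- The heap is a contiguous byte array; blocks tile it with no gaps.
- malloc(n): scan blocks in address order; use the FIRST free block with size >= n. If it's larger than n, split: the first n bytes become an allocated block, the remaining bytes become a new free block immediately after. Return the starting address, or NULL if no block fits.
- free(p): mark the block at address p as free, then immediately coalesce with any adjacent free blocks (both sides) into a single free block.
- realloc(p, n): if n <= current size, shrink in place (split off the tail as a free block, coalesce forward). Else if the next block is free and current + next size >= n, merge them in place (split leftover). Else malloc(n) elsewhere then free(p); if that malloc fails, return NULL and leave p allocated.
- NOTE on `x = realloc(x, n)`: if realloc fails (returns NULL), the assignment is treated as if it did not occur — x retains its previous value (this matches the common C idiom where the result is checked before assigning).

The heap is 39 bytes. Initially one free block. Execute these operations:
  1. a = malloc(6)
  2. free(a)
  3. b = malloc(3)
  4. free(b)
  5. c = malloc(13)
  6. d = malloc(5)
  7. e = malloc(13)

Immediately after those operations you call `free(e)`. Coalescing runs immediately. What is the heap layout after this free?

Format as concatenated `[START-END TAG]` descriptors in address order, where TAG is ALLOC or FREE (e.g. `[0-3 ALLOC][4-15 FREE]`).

Op 1: a = malloc(6) -> a = 0; heap: [0-5 ALLOC][6-38 FREE]
Op 2: free(a) -> (freed a); heap: [0-38 FREE]
Op 3: b = malloc(3) -> b = 0; heap: [0-2 ALLOC][3-38 FREE]
Op 4: free(b) -> (freed b); heap: [0-38 FREE]
Op 5: c = malloc(13) -> c = 0; heap: [0-12 ALLOC][13-38 FREE]
Op 6: d = malloc(5) -> d = 13; heap: [0-12 ALLOC][13-17 ALLOC][18-38 FREE]
Op 7: e = malloc(13) -> e = 18; heap: [0-12 ALLOC][13-17 ALLOC][18-30 ALLOC][31-38 FREE]
free(e): e = 18 -> block [18-30 ALLOC]; mark free, coalesce with adjacent free neighbors -> [0-12 ALLOC][13-17 ALLOC][18-38 FREE]

Answer: [0-12 ALLOC][13-17 ALLOC][18-38 FREE]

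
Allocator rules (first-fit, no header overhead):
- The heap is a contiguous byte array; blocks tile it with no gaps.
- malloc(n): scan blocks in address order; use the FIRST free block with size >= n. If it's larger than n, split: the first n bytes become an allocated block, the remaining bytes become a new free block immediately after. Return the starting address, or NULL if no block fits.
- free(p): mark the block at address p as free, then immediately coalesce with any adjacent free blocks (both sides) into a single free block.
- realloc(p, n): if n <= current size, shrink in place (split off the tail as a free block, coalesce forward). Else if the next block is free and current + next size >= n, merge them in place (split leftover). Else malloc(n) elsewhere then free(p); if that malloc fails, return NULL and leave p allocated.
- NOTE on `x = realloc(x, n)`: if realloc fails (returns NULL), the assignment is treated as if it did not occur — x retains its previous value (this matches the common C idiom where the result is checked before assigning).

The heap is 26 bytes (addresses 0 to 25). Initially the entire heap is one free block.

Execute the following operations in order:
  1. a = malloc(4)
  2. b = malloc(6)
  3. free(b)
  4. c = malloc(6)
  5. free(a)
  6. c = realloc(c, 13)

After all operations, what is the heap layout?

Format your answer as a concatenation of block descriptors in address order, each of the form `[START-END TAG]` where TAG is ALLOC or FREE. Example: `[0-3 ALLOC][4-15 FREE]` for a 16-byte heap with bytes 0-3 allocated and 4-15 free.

Answer: [0-3 FREE][4-16 ALLOC][17-25 FREE]

Derivation:
Op 1: a = malloc(4) -> a = 0; heap: [0-3 ALLOC][4-25 FREE]
Op 2: b = malloc(6) -> b = 4; heap: [0-3 ALLOC][4-9 ALLOC][10-25 FREE]
Op 3: free(b) -> (freed b); heap: [0-3 ALLOC][4-25 FREE]
Op 4: c = malloc(6) -> c = 4; heap: [0-3 ALLOC][4-9 ALLOC][10-25 FREE]
Op 5: free(a) -> (freed a); heap: [0-3 FREE][4-9 ALLOC][10-25 FREE]
Op 6: c = realloc(c, 13) -> c = 4; heap: [0-3 FREE][4-16 ALLOC][17-25 FREE]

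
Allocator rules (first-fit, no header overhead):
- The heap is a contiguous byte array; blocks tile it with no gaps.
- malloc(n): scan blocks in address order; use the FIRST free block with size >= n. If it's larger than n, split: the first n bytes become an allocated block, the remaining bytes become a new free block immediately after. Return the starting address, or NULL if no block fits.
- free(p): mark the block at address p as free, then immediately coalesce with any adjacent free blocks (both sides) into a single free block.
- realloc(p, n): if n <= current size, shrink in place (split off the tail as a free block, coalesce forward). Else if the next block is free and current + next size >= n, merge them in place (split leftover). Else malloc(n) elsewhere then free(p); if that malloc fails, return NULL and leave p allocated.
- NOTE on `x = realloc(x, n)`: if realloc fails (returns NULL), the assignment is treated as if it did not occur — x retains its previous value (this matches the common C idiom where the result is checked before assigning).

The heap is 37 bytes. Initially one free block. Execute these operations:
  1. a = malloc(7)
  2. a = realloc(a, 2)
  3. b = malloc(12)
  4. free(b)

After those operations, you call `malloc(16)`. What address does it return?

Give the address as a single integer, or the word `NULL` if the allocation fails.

Answer: 2

Derivation:
Op 1: a = malloc(7) -> a = 0; heap: [0-6 ALLOC][7-36 FREE]
Op 2: a = realloc(a, 2) -> a = 0; heap: [0-1 ALLOC][2-36 FREE]
Op 3: b = malloc(12) -> b = 2; heap: [0-1 ALLOC][2-13 ALLOC][14-36 FREE]
Op 4: free(b) -> (freed b); heap: [0-1 ALLOC][2-36 FREE]
malloc(16): first-fit scan over [0-1 ALLOC][2-36 FREE] -> 2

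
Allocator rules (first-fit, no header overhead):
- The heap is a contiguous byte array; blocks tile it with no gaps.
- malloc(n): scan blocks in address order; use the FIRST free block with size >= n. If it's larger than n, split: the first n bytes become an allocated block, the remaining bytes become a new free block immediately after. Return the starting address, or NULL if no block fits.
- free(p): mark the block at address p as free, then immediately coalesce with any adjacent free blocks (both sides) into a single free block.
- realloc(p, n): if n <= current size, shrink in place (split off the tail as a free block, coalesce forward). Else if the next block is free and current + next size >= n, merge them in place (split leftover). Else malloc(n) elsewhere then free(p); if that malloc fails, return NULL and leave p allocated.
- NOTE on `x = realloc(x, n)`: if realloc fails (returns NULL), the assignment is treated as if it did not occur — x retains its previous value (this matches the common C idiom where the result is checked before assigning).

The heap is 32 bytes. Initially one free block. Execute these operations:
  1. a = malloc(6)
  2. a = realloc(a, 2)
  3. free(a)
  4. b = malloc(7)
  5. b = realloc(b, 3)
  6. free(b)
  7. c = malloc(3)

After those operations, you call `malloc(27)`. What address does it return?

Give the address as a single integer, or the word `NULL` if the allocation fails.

Answer: 3

Derivation:
Op 1: a = malloc(6) -> a = 0; heap: [0-5 ALLOC][6-31 FREE]
Op 2: a = realloc(a, 2) -> a = 0; heap: [0-1 ALLOC][2-31 FREE]
Op 3: free(a) -> (freed a); heap: [0-31 FREE]
Op 4: b = malloc(7) -> b = 0; heap: [0-6 ALLOC][7-31 FREE]
Op 5: b = realloc(b, 3) -> b = 0; heap: [0-2 ALLOC][3-31 FREE]
Op 6: free(b) -> (freed b); heap: [0-31 FREE]
Op 7: c = malloc(3) -> c = 0; heap: [0-2 ALLOC][3-31 FREE]
malloc(27): first-fit scan over [0-2 ALLOC][3-31 FREE] -> 3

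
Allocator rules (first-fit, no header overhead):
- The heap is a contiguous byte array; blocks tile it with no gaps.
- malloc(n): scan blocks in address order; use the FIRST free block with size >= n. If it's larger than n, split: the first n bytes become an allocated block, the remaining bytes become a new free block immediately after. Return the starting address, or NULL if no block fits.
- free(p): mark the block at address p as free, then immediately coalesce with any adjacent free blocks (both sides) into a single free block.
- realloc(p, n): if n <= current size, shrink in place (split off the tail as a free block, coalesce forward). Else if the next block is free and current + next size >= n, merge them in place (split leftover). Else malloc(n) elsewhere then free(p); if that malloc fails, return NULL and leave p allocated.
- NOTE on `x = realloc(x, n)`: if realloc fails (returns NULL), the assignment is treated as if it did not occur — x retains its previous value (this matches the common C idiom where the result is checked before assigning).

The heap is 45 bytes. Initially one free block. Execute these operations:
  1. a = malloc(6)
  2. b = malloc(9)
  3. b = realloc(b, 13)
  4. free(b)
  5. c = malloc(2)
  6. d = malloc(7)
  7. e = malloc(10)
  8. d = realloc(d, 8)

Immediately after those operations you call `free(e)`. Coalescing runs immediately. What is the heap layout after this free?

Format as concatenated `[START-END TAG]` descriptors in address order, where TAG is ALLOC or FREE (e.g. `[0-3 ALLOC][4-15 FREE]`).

Op 1: a = malloc(6) -> a = 0; heap: [0-5 ALLOC][6-44 FREE]
Op 2: b = malloc(9) -> b = 6; heap: [0-5 ALLOC][6-14 ALLOC][15-44 FREE]
Op 3: b = realloc(b, 13) -> b = 6; heap: [0-5 ALLOC][6-18 ALLOC][19-44 FREE]
Op 4: free(b) -> (freed b); heap: [0-5 ALLOC][6-44 FREE]
Op 5: c = malloc(2) -> c = 6; heap: [0-5 ALLOC][6-7 ALLOC][8-44 FREE]
Op 6: d = malloc(7) -> d = 8; heap: [0-5 ALLOC][6-7 ALLOC][8-14 ALLOC][15-44 FREE]
Op 7: e = malloc(10) -> e = 15; heap: [0-5 ALLOC][6-7 ALLOC][8-14 ALLOC][15-24 ALLOC][25-44 FREE]
Op 8: d = realloc(d, 8) -> d = 25; heap: [0-5 ALLOC][6-7 ALLOC][8-14 FREE][15-24 ALLOC][25-32 ALLOC][33-44 FREE]
free(e): e = 15 -> block [15-24 ALLOC]; mark free, coalesce with adjacent free neighbors -> [0-5 ALLOC][6-7 ALLOC][8-24 FREE][25-32 ALLOC][33-44 FREE]

Answer: [0-5 ALLOC][6-7 ALLOC][8-24 FREE][25-32 ALLOC][33-44 FREE]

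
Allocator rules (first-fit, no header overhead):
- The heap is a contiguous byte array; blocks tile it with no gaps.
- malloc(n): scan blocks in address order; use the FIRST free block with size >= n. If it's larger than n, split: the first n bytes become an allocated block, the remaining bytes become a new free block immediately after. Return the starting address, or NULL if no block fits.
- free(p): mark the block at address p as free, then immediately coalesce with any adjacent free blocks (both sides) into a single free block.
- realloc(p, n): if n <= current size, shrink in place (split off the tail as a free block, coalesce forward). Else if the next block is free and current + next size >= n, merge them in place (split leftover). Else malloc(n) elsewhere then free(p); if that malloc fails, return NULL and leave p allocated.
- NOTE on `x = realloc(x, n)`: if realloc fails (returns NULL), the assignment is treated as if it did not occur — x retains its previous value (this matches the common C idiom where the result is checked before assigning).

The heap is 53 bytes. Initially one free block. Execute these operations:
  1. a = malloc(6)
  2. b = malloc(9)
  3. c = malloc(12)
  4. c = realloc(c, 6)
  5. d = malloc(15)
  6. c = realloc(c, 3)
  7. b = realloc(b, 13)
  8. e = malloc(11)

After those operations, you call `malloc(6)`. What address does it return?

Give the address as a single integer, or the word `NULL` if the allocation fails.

Op 1: a = malloc(6) -> a = 0; heap: [0-5 ALLOC][6-52 FREE]
Op 2: b = malloc(9) -> b = 6; heap: [0-5 ALLOC][6-14 ALLOC][15-52 FREE]
Op 3: c = malloc(12) -> c = 15; heap: [0-5 ALLOC][6-14 ALLOC][15-26 ALLOC][27-52 FREE]
Op 4: c = realloc(c, 6) -> c = 15; heap: [0-5 ALLOC][6-14 ALLOC][15-20 ALLOC][21-52 FREE]
Op 5: d = malloc(15) -> d = 21; heap: [0-5 ALLOC][6-14 ALLOC][15-20 ALLOC][21-35 ALLOC][36-52 FREE]
Op 6: c = realloc(c, 3) -> c = 15; heap: [0-5 ALLOC][6-14 ALLOC][15-17 ALLOC][18-20 FREE][21-35 ALLOC][36-52 FREE]
Op 7: b = realloc(b, 13) -> b = 36; heap: [0-5 ALLOC][6-14 FREE][15-17 ALLOC][18-20 FREE][21-35 ALLOC][36-48 ALLOC][49-52 FREE]
Op 8: e = malloc(11) -> e = NULL; heap: [0-5 ALLOC][6-14 FREE][15-17 ALLOC][18-20 FREE][21-35 ALLOC][36-48 ALLOC][49-52 FREE]
malloc(6): first-fit scan over [0-5 ALLOC][6-14 FREE][15-17 ALLOC][18-20 FREE][21-35 ALLOC][36-48 ALLOC][49-52 FREE] -> 6

Answer: 6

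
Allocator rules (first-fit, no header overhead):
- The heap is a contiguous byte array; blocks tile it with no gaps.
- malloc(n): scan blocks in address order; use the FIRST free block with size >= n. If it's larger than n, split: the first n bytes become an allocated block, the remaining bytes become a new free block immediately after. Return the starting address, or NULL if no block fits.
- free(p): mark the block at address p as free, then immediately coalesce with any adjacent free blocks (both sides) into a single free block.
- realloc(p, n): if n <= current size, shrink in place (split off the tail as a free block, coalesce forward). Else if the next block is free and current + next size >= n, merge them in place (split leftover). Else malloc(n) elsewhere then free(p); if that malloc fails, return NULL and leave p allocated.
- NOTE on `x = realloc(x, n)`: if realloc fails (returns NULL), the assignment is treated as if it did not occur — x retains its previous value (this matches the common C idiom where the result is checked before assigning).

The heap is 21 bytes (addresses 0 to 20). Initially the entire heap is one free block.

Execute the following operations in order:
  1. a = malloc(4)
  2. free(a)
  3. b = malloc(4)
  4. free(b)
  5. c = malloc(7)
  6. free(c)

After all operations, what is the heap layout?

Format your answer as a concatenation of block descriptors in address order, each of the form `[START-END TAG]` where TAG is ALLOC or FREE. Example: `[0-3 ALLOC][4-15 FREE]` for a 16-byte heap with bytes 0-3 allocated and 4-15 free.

Op 1: a = malloc(4) -> a = 0; heap: [0-3 ALLOC][4-20 FREE]
Op 2: free(a) -> (freed a); heap: [0-20 FREE]
Op 3: b = malloc(4) -> b = 0; heap: [0-3 ALLOC][4-20 FREE]
Op 4: free(b) -> (freed b); heap: [0-20 FREE]
Op 5: c = malloc(7) -> c = 0; heap: [0-6 ALLOC][7-20 FREE]
Op 6: free(c) -> (freed c); heap: [0-20 FREE]

Answer: [0-20 FREE]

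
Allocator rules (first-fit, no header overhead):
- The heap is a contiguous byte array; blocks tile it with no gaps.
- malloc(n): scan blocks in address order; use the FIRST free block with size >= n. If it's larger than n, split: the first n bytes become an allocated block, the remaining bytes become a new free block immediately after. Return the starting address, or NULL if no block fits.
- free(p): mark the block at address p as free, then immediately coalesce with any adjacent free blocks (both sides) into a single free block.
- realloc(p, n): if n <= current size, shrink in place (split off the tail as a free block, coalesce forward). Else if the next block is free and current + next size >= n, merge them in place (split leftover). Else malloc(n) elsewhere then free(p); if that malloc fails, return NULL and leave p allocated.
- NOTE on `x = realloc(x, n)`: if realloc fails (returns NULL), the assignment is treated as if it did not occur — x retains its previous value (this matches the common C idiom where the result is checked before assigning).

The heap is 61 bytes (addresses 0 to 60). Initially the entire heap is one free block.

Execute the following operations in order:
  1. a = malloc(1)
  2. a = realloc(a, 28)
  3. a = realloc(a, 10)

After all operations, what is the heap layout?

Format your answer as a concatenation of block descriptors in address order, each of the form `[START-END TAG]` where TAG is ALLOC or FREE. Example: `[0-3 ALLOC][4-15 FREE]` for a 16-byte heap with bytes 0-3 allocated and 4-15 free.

Answer: [0-9 ALLOC][10-60 FREE]

Derivation:
Op 1: a = malloc(1) -> a = 0; heap: [0-0 ALLOC][1-60 FREE]
Op 2: a = realloc(a, 28) -> a = 0; heap: [0-27 ALLOC][28-60 FREE]
Op 3: a = realloc(a, 10) -> a = 0; heap: [0-9 ALLOC][10-60 FREE]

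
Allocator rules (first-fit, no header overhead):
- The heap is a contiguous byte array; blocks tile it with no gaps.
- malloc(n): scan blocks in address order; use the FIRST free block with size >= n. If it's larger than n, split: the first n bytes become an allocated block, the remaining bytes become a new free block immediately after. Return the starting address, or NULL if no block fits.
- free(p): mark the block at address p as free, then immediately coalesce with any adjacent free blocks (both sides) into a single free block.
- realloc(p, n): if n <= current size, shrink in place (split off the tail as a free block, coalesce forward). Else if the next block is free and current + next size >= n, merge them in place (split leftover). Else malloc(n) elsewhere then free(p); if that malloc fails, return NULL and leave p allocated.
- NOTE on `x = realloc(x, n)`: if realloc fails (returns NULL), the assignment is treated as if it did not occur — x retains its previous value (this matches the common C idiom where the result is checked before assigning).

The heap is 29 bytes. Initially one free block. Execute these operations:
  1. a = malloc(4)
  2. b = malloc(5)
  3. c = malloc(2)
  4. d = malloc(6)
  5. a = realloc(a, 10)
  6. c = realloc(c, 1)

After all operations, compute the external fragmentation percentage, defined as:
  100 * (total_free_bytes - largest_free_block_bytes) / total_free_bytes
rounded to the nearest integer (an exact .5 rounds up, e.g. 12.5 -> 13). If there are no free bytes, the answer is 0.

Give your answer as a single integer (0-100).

Op 1: a = malloc(4) -> a = 0; heap: [0-3 ALLOC][4-28 FREE]
Op 2: b = malloc(5) -> b = 4; heap: [0-3 ALLOC][4-8 ALLOC][9-28 FREE]
Op 3: c = malloc(2) -> c = 9; heap: [0-3 ALLOC][4-8 ALLOC][9-10 ALLOC][11-28 FREE]
Op 4: d = malloc(6) -> d = 11; heap: [0-3 ALLOC][4-8 ALLOC][9-10 ALLOC][11-16 ALLOC][17-28 FREE]
Op 5: a = realloc(a, 10) -> a = 17; heap: [0-3 FREE][4-8 ALLOC][9-10 ALLOC][11-16 ALLOC][17-26 ALLOC][27-28 FREE]
Op 6: c = realloc(c, 1) -> c = 9; heap: [0-3 FREE][4-8 ALLOC][9-9 ALLOC][10-10 FREE][11-16 ALLOC][17-26 ALLOC][27-28 FREE]
Free blocks: [4 1 2] total_free=7 largest=4 -> 100*(7-4)/7 = 300/7 ≈ 42.857 -> rounds to 43

Answer: 43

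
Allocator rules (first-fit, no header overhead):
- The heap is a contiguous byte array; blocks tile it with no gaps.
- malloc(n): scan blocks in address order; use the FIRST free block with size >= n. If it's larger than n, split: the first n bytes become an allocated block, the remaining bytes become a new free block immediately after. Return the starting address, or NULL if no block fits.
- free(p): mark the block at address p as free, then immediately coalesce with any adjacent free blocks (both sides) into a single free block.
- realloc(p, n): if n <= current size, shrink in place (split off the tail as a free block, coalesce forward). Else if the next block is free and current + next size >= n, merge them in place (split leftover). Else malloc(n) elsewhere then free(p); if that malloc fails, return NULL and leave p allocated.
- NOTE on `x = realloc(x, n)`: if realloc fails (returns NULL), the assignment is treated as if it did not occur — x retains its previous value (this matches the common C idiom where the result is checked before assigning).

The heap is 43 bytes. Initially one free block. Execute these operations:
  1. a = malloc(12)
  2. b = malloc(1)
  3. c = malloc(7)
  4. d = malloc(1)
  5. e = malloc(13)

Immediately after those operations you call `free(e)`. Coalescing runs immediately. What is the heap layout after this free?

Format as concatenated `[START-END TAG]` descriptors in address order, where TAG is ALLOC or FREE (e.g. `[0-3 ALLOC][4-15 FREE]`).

Op 1: a = malloc(12) -> a = 0; heap: [0-11 ALLOC][12-42 FREE]
Op 2: b = malloc(1) -> b = 12; heap: [0-11 ALLOC][12-12 ALLOC][13-42 FREE]
Op 3: c = malloc(7) -> c = 13; heap: [0-11 ALLOC][12-12 ALLOC][13-19 ALLOC][20-42 FREE]
Op 4: d = malloc(1) -> d = 20; heap: [0-11 ALLOC][12-12 ALLOC][13-19 ALLOC][20-20 ALLOC][21-42 FREE]
Op 5: e = malloc(13) -> e = 21; heap: [0-11 ALLOC][12-12 ALLOC][13-19 ALLOC][20-20 ALLOC][21-33 ALLOC][34-42 FREE]
free(e): e = 21 -> block [21-33 ALLOC]; mark free, coalesce with adjacent free neighbors -> [0-11 ALLOC][12-12 ALLOC][13-19 ALLOC][20-20 ALLOC][21-42 FREE]

Answer: [0-11 ALLOC][12-12 ALLOC][13-19 ALLOC][20-20 ALLOC][21-42 FREE]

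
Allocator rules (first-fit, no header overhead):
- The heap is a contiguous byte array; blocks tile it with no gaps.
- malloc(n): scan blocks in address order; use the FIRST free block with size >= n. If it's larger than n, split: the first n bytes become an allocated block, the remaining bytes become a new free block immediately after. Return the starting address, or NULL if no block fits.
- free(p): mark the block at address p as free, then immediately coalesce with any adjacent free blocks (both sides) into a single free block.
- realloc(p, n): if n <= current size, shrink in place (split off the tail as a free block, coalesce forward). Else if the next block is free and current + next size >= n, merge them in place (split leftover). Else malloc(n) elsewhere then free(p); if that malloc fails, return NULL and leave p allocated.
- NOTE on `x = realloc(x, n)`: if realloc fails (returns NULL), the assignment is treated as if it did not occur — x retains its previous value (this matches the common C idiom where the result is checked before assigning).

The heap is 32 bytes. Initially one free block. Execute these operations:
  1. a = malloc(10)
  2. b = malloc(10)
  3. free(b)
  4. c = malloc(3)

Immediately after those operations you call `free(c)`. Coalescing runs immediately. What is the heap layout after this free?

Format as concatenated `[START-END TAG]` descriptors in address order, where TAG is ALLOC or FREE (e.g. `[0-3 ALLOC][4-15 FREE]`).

Op 1: a = malloc(10) -> a = 0; heap: [0-9 ALLOC][10-31 FREE]
Op 2: b = malloc(10) -> b = 10; heap: [0-9 ALLOC][10-19 ALLOC][20-31 FREE]
Op 3: free(b) -> (freed b); heap: [0-9 ALLOC][10-31 FREE]
Op 4: c = malloc(3) -> c = 10; heap: [0-9 ALLOC][10-12 ALLOC][13-31 FREE]
free(c): c = 10 -> block [10-12 ALLOC]; mark free, coalesce with adjacent free neighbors -> [0-9 ALLOC][10-31 FREE]

Answer: [0-9 ALLOC][10-31 FREE]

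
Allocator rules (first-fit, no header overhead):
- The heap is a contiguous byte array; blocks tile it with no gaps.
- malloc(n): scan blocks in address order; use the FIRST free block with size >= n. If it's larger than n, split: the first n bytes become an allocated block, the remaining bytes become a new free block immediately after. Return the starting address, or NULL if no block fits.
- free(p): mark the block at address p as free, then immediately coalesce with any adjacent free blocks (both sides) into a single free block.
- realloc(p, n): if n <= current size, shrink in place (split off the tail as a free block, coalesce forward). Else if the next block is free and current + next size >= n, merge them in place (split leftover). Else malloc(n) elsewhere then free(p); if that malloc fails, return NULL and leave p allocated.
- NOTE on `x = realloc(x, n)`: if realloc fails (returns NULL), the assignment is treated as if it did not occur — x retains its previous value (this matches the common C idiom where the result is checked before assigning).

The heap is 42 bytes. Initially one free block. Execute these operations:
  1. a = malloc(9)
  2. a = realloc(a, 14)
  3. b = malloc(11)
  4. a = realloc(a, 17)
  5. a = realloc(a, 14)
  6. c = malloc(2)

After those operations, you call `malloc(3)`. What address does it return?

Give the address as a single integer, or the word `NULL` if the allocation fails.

Answer: 2

Derivation:
Op 1: a = malloc(9) -> a = 0; heap: [0-8 ALLOC][9-41 FREE]
Op 2: a = realloc(a, 14) -> a = 0; heap: [0-13 ALLOC][14-41 FREE]
Op 3: b = malloc(11) -> b = 14; heap: [0-13 ALLOC][14-24 ALLOC][25-41 FREE]
Op 4: a = realloc(a, 17) -> a = 25; heap: [0-13 FREE][14-24 ALLOC][25-41 ALLOC]
Op 5: a = realloc(a, 14) -> a = 25; heap: [0-13 FREE][14-24 ALLOC][25-38 ALLOC][39-41 FREE]
Op 6: c = malloc(2) -> c = 0; heap: [0-1 ALLOC][2-13 FREE][14-24 ALLOC][25-38 ALLOC][39-41 FREE]
malloc(3): first-fit scan over [0-1 ALLOC][2-13 FREE][14-24 ALLOC][25-38 ALLOC][39-41 FREE] -> 2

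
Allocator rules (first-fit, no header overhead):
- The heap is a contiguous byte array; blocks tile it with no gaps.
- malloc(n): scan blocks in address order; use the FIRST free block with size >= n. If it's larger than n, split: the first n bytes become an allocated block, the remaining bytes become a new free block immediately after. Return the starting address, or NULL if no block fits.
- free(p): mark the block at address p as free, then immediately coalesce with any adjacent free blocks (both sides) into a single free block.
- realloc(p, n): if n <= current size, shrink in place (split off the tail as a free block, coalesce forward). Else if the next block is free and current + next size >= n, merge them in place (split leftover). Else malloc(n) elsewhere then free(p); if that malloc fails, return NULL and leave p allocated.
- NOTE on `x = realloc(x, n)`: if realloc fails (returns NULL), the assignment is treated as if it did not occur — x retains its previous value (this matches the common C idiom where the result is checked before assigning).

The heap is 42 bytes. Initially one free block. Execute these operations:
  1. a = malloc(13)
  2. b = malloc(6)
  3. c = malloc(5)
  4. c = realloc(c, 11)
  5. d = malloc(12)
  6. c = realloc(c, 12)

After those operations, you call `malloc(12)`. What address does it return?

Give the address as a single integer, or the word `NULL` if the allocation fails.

Answer: NULL

Derivation:
Op 1: a = malloc(13) -> a = 0; heap: [0-12 ALLOC][13-41 FREE]
Op 2: b = malloc(6) -> b = 13; heap: [0-12 ALLOC][13-18 ALLOC][19-41 FREE]
Op 3: c = malloc(5) -> c = 19; heap: [0-12 ALLOC][13-18 ALLOC][19-23 ALLOC][24-41 FREE]
Op 4: c = realloc(c, 11) -> c = 19; heap: [0-12 ALLOC][13-18 ALLOC][19-29 ALLOC][30-41 FREE]
Op 5: d = malloc(12) -> d = 30; heap: [0-12 ALLOC][13-18 ALLOC][19-29 ALLOC][30-41 ALLOC]
Op 6: c = realloc(c, 12) -> NULL (c unchanged); heap: [0-12 ALLOC][13-18 ALLOC][19-29 ALLOC][30-41 ALLOC]
malloc(12): first-fit scan over [0-12 ALLOC][13-18 ALLOC][19-29 ALLOC][30-41 ALLOC] -> NULL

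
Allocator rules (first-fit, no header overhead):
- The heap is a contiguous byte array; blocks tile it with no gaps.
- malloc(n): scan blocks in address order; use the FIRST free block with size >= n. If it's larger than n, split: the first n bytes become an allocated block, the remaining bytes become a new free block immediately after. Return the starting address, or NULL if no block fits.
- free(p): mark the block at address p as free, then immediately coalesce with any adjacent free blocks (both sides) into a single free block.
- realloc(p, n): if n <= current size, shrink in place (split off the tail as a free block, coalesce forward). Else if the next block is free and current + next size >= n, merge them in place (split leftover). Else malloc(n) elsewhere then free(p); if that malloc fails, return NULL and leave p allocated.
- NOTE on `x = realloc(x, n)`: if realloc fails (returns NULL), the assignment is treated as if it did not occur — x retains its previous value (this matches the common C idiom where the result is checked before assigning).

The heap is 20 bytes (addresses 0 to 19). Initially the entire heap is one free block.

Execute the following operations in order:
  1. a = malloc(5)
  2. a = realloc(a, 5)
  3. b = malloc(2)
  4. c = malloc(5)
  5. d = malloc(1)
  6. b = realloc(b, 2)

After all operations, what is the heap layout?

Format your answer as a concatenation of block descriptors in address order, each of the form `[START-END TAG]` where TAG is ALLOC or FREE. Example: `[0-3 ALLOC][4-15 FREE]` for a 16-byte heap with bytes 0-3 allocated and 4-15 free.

Op 1: a = malloc(5) -> a = 0; heap: [0-4 ALLOC][5-19 FREE]
Op 2: a = realloc(a, 5) -> a = 0; heap: [0-4 ALLOC][5-19 FREE]
Op 3: b = malloc(2) -> b = 5; heap: [0-4 ALLOC][5-6 ALLOC][7-19 FREE]
Op 4: c = malloc(5) -> c = 7; heap: [0-4 ALLOC][5-6 ALLOC][7-11 ALLOC][12-19 FREE]
Op 5: d = malloc(1) -> d = 12; heap: [0-4 ALLOC][5-6 ALLOC][7-11 ALLOC][12-12 ALLOC][13-19 FREE]
Op 6: b = realloc(b, 2) -> b = 5; heap: [0-4 ALLOC][5-6 ALLOC][7-11 ALLOC][12-12 ALLOC][13-19 FREE]

Answer: [0-4 ALLOC][5-6 ALLOC][7-11 ALLOC][12-12 ALLOC][13-19 FREE]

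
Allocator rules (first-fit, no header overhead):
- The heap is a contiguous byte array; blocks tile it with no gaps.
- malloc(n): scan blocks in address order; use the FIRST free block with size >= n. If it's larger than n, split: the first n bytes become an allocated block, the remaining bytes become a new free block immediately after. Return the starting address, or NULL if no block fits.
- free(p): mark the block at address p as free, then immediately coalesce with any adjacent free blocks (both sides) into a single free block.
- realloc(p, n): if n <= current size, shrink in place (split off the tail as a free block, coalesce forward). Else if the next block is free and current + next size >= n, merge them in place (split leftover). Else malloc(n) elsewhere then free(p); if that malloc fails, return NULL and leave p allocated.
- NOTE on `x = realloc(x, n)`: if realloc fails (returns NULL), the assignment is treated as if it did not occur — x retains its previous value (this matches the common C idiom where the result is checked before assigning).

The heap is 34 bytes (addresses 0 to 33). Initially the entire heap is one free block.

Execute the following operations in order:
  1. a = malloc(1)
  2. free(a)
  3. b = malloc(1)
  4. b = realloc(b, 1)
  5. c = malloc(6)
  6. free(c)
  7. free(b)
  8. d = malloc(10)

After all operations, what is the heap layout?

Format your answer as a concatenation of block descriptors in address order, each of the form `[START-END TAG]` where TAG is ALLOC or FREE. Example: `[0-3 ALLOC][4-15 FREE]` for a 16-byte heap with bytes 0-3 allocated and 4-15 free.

Op 1: a = malloc(1) -> a = 0; heap: [0-0 ALLOC][1-33 FREE]
Op 2: free(a) -> (freed a); heap: [0-33 FREE]
Op 3: b = malloc(1) -> b = 0; heap: [0-0 ALLOC][1-33 FREE]
Op 4: b = realloc(b, 1) -> b = 0; heap: [0-0 ALLOC][1-33 FREE]
Op 5: c = malloc(6) -> c = 1; heap: [0-0 ALLOC][1-6 ALLOC][7-33 FREE]
Op 6: free(c) -> (freed c); heap: [0-0 ALLOC][1-33 FREE]
Op 7: free(b) -> (freed b); heap: [0-33 FREE]
Op 8: d = malloc(10) -> d = 0; heap: [0-9 ALLOC][10-33 FREE]

Answer: [0-9 ALLOC][10-33 FREE]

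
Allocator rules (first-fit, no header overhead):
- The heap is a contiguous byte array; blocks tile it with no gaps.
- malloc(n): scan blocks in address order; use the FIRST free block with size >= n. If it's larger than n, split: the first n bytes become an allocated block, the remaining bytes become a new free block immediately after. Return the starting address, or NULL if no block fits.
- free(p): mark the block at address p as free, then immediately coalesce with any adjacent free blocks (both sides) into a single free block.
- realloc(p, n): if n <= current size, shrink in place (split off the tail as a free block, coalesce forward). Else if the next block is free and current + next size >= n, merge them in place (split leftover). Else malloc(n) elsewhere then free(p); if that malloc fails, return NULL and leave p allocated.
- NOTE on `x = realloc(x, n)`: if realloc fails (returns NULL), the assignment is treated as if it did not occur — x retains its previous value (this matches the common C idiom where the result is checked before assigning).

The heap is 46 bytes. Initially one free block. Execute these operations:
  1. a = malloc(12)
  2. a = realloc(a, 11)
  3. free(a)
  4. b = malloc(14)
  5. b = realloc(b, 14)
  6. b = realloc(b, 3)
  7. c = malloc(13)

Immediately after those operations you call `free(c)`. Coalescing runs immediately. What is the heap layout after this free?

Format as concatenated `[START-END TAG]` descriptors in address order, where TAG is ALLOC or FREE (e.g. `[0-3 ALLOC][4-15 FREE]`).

Op 1: a = malloc(12) -> a = 0; heap: [0-11 ALLOC][12-45 FREE]
Op 2: a = realloc(a, 11) -> a = 0; heap: [0-10 ALLOC][11-45 FREE]
Op 3: free(a) -> (freed a); heap: [0-45 FREE]
Op 4: b = malloc(14) -> b = 0; heap: [0-13 ALLOC][14-45 FREE]
Op 5: b = realloc(b, 14) -> b = 0; heap: [0-13 ALLOC][14-45 FREE]
Op 6: b = realloc(b, 3) -> b = 0; heap: [0-2 ALLOC][3-45 FREE]
Op 7: c = malloc(13) -> c = 3; heap: [0-2 ALLOC][3-15 ALLOC][16-45 FREE]
free(c): c = 3 -> block [3-15 ALLOC]; mark free, coalesce with adjacent free neighbors -> [0-2 ALLOC][3-45 FREE]

Answer: [0-2 ALLOC][3-45 FREE]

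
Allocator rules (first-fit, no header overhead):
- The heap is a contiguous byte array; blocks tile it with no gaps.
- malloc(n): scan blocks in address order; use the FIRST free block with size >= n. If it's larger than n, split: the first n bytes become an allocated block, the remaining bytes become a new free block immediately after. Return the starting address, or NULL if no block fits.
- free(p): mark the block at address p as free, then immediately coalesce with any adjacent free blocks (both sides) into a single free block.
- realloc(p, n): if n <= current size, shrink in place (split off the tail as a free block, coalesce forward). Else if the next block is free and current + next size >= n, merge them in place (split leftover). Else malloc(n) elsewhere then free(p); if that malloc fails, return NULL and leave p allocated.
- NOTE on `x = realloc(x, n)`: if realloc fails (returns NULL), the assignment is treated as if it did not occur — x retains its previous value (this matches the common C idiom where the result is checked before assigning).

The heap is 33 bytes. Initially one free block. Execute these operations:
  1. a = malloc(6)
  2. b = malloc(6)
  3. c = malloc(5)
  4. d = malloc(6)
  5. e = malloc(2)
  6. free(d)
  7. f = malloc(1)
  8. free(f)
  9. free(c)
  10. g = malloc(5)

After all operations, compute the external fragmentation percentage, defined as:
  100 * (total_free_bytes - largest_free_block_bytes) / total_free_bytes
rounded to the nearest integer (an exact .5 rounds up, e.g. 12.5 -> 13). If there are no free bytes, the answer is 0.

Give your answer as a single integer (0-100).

Answer: 43

Derivation:
Op 1: a = malloc(6) -> a = 0; heap: [0-5 ALLOC][6-32 FREE]
Op 2: b = malloc(6) -> b = 6; heap: [0-5 ALLOC][6-11 ALLOC][12-32 FREE]
Op 3: c = malloc(5) -> c = 12; heap: [0-5 ALLOC][6-11 ALLOC][12-16 ALLOC][17-32 FREE]
Op 4: d = malloc(6) -> d = 17; heap: [0-5 ALLOC][6-11 ALLOC][12-16 ALLOC][17-22 ALLOC][23-32 FREE]
Op 5: e = malloc(2) -> e = 23; heap: [0-5 ALLOC][6-11 ALLOC][12-16 ALLOC][17-22 ALLOC][23-24 ALLOC][25-32 FREE]
Op 6: free(d) -> (freed d); heap: [0-5 ALLOC][6-11 ALLOC][12-16 ALLOC][17-22 FREE][23-24 ALLOC][25-32 FREE]
Op 7: f = malloc(1) -> f = 17; heap: [0-5 ALLOC][6-11 ALLOC][12-16 ALLOC][17-17 ALLOC][18-22 FREE][23-24 ALLOC][25-32 FREE]
Op 8: free(f) -> (freed f); heap: [0-5 ALLOC][6-11 ALLOC][12-16 ALLOC][17-22 FREE][23-24 ALLOC][25-32 FREE]
Op 9: free(c) -> (freed c); heap: [0-5 ALLOC][6-11 ALLOC][12-22 FREE][23-24 ALLOC][25-32 FREE]
Op 10: g = malloc(5) -> g = 12; heap: [0-5 ALLOC][6-11 ALLOC][12-16 ALLOC][17-22 FREE][23-24 ALLOC][25-32 FREE]
Free blocks: [6 8] total_free=14 largest=8 -> 100*(14-8)/14 = 600/14 ≈ 42.857 -> rounds to 43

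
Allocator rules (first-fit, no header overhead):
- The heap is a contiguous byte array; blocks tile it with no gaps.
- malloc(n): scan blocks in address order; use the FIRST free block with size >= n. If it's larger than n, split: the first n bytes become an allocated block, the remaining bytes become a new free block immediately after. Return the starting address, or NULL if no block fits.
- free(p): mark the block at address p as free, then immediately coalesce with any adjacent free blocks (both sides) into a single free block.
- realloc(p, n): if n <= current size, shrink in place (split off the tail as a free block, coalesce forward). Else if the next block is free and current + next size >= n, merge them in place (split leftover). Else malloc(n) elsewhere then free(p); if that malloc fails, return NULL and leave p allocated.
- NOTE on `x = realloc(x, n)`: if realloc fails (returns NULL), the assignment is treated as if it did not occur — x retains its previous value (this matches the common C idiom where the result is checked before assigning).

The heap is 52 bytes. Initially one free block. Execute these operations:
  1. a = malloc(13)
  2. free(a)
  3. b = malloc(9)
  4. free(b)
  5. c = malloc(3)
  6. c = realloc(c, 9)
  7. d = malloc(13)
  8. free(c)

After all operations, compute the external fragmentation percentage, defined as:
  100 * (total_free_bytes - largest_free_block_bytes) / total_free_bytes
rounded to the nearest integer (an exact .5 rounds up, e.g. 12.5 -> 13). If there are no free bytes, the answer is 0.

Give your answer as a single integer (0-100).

Op 1: a = malloc(13) -> a = 0; heap: [0-12 ALLOC][13-51 FREE]
Op 2: free(a) -> (freed a); heap: [0-51 FREE]
Op 3: b = malloc(9) -> b = 0; heap: [0-8 ALLOC][9-51 FREE]
Op 4: free(b) -> (freed b); heap: [0-51 FREE]
Op 5: c = malloc(3) -> c = 0; heap: [0-2 ALLOC][3-51 FREE]
Op 6: c = realloc(c, 9) -> c = 0; heap: [0-8 ALLOC][9-51 FREE]
Op 7: d = malloc(13) -> d = 9; heap: [0-8 ALLOC][9-21 ALLOC][22-51 FREE]
Op 8: free(c) -> (freed c); heap: [0-8 FREE][9-21 ALLOC][22-51 FREE]
Free blocks: [9 30] total_free=39 largest=30 -> 100*(39-30)/39 = 900/39 ≈ 23.077 -> rounds to 23

Answer: 23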